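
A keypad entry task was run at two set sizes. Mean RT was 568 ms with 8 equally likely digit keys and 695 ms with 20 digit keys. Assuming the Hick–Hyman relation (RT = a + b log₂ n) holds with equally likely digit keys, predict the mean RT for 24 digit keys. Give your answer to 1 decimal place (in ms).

Fit slope and intercept:
  b = (695 − 568) / (log₂ 20 − log₂ 8) = 127 / (4.3219 − 3) = 96.072 ms/bit
  a = 568 − 96.072 × 3 = 279.785 ms
Then RT(24) = 279.785 + 96.072 × log₂ 24 = 279.785 + 96.072 × 4.5850 ≈ 720.270 ms.

720.3 ms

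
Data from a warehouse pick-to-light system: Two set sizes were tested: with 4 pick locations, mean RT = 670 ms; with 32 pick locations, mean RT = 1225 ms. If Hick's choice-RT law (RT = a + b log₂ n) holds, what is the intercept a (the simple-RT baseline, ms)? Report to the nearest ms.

300 ms

Slope: b = (1225 − 670) / (log₂ 32 − log₂ 4) = 555/3.0000 = 185 ms/bit.
Intercept: a = 670 − 185·log₂(4) = 300.000 ms.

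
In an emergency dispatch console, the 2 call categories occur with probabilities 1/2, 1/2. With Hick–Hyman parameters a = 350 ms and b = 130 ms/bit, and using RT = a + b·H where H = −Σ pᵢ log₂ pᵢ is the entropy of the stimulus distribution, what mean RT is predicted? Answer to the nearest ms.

480 ms

H = −Σ pᵢ log₂ pᵢ = 0.5·1 + 0.5·1 = 1.000 bits.
RT = 350 + 130 × 1.000 = 480.00 ms.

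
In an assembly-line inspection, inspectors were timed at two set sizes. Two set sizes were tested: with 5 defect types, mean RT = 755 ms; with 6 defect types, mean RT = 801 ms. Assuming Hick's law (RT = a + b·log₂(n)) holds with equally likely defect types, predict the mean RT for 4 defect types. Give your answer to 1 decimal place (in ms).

698.7 ms

Solve the two-equation system in a and b:
  b = (801 − 755) / (log₂ 6 − log₂ 5) = 46 / (2.5850 − 2.3219) = 174.882 ms/bit
  a = 755 − 174.882 × 2.3219 = 348.936 ms
Then RT(4) = 348.936 + 174.882 × log₂ 4 = 348.936 + 174.882 × 2 ≈ 698.701 ms.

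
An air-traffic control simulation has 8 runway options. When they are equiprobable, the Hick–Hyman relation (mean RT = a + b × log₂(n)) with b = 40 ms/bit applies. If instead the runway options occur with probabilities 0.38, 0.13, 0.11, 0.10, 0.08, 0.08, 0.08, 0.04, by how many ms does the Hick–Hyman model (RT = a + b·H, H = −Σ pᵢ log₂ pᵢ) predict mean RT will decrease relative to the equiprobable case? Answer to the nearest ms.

The RT saving is b·ΔH. Equiprobable H₀ = log₂(8) = 3.0000 bits; with the given probabilities H = 2.6559 bits.
b·(H₀ − H) = 40 × (3.0000 − 2.6559) = 13.77 ms.

14 ms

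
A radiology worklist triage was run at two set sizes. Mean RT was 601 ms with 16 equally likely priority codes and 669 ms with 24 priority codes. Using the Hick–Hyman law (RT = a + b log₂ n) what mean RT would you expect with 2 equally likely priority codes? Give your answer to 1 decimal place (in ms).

Fit slope and intercept:
  b = (669 − 601) / (log₂ 24 − log₂ 16) = 68 / (4.5850 − 4) = 116.247 ms/bit
  a = 601 − 116.247 × 4 = 136.013 ms
Then RT(2) = 136.013 + 116.247 × log₂ 2 = 136.013 + 116.247 × 1 ≈ 252.260 ms.

252.3 ms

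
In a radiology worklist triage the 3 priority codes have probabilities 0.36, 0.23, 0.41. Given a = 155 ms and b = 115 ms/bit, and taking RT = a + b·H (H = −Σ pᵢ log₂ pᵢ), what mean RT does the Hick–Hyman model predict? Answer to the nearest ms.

H = 0.36·log₂(1/0.36) + 0.23·log₂(1/0.23) + 0.41·log₂(1/0.41) = 1.5457 bits.
RT = 155 + 115 × 1.5457 = 332.75 ms.

333 ms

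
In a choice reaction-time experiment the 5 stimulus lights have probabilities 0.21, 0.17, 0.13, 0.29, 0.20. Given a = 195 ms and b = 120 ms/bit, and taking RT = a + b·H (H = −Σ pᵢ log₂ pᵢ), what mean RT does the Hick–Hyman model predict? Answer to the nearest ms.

468 ms

Entropy contributions −pᵢ log₂ pᵢ: 0.4728, 0.4346, 0.3826, 0.5179, 0.4644; sum H = 2.2723 bits.
RT = a + bH = 195 + 120·2.2723 = 467.68 ms.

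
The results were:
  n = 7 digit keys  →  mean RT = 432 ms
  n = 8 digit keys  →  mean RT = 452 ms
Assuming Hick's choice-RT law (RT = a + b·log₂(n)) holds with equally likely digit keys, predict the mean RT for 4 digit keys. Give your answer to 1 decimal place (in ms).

348.2 ms

Fit slope and intercept:
  b = (452 − 432) / (log₂ 8 − log₂ 7) = 20 / (3 − 2.8074) = 103.818 ms/bit
  a = 432 − 103.818 × 2.8074 = 140.546 ms
Then RT(4) = 140.546 + 103.818 × log₂ 4 = 140.546 + 103.818 × 2 ≈ 348.182 ms.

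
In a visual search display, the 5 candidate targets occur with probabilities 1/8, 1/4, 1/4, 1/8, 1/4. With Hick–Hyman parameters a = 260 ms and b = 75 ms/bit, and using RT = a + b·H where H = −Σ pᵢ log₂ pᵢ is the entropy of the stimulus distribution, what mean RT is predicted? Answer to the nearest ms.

429 ms

Each term −pᵢ log₂ pᵢ: 0.125·3 + 0.25·2 + 0.25·2 + 0.125·3 + 0.25·2; summed, H = 2.250 bits.
Mean RT = a + bH = 260 + 75·2.250 = 428.75 ms.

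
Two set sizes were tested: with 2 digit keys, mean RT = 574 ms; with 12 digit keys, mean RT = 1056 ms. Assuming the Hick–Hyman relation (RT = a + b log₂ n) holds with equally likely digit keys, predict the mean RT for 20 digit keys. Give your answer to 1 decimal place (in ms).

Solve the two-equation system in a and b:
  b = (1056 − 574) / (log₂ 12 − log₂ 2) = 482 / (3.5850 − 1) = 186.463 ms/bit
  a = 574 − 186.463 × 1 = 387.537 ms
Then RT(20) = 387.537 + 186.463 × log₂ 20 = 387.537 + 186.463 × 4.3219 ≈ 1193.417 ms.

1193.4 ms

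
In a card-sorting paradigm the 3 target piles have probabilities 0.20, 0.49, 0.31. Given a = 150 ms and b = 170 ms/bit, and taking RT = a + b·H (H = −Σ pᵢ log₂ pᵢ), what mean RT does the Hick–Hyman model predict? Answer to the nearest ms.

404 ms

H = 0.20·log₂(1/0.20) + 0.49·log₂(1/0.49) + 0.31·log₂(1/0.31) = 1.4925 bits.
RT = 150 + 170 × 1.4925 = 403.72 ms.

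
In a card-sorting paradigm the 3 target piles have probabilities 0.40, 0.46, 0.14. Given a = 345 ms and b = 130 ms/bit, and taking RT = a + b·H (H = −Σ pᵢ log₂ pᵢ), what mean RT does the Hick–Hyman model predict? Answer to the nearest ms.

532 ms

H = 0.40·log₂(1/0.40) + 0.46·log₂(1/0.46) + 0.14·log₂(1/0.14) = 1.4412 bits.
RT = 345 + 130 × 1.4412 = 532.36 ms.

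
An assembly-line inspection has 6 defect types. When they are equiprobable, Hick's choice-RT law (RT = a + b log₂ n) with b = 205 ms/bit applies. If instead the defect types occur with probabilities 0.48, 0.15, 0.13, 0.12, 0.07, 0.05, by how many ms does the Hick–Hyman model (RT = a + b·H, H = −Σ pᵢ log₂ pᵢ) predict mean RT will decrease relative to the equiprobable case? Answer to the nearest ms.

Equiprobable entropy H₀ = log₂ 6 = 2.5850 bits.
Skewed entropy H = −Σ pᵢ log₂ pᵢ = 2.1532 bits.
ΔRT = b·(H₀ − H) = 205 × 0.4318 = 88.52 ms.

89 ms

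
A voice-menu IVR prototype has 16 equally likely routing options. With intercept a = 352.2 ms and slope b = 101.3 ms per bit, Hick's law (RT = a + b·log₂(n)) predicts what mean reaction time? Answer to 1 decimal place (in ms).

log₂(16) = 4 bits, so RT = 352.2 + 101.3 × 4 ≈ 757.400 ms.

757.4 ms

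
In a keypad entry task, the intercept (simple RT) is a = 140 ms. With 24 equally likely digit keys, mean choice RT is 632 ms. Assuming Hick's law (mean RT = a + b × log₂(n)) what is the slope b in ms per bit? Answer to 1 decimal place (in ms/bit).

107.3 ms/bit

b = (632 − 140) / log₂(24) = 492 / 4.5850 = 107.307 ms/bit.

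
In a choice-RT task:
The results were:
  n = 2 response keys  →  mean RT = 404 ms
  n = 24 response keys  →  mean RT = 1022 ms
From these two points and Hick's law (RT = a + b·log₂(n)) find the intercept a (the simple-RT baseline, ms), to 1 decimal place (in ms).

Slope: b = (1022 − 404) / (log₂ 24 − log₂ 2) = 618/3.5850 = 172.387 ms/bit.
a = RT₁ − b·log₂ n₁ = 404 − 172.387 × 1 = 231.613 ms.

231.6 ms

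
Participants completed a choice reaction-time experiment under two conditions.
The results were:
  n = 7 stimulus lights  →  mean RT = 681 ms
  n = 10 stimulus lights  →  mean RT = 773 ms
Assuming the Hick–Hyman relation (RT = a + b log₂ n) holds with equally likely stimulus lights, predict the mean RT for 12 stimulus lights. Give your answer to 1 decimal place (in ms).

820.0 ms

With log₂ n on the abscissa the relation is linear; from the two conditions:
  b = (773 − 681) / (log₂ 10 − log₂ 7) = 92 / (3.3219 − 2.8074) = 178.789 ms/bit
  a = 681 − 178.789 × 2.8074 = 179.076 ms
Then RT(12) = 179.076 + 178.789 × log₂ 12 = 179.076 + 178.789 × 3.5850 ≈ 820.028 ms.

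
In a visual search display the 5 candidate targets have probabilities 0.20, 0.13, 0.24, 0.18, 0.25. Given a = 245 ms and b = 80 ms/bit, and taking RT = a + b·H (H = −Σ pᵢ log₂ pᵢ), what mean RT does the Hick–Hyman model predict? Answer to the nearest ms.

428 ms

H = 0.20·log₂(1/0.20) + 0.13·log₂(1/0.13) + 0.24·log₂(1/0.24) + 0.18·log₂(1/0.18) + 0.25·log₂(1/0.25) = 2.2865 bits.
RT = 245 + 80 × 2.2865 = 427.92 ms.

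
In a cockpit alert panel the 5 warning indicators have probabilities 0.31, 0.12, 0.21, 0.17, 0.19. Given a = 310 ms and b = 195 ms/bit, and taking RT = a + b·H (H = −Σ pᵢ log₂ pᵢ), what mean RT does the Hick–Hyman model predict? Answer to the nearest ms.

Entropy contributions −pᵢ log₂ pᵢ: 0.5238, 0.3671, 0.4728, 0.4346, 0.4552; sum H = 2.2535 bits.
RT = a + bH = 310 + 195·2.2535 = 749.43 ms.

749 ms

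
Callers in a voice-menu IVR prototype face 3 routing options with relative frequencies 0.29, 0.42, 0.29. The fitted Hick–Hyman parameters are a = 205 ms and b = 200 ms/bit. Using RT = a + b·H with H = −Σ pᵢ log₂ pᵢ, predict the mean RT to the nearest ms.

517 ms

H = 0.29·log₂(1/0.29) + 0.42·log₂(1/0.42) + 0.29·log₂(1/0.29) = 1.5615 bits.
RT = 205 + 200 × 1.5615 = 517.29 ms.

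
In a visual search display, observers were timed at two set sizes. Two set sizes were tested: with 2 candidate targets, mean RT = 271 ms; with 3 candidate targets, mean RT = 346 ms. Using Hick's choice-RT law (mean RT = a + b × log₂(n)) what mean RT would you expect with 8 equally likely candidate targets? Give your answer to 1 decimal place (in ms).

Solve the two-equation system in a and b:
  b = (346 − 271) / (log₂ 3 − log₂ 2) = 75 / (1.5850 − 1) = 128.213 ms/bit
  a = 271 − 128.213 × 1 = 142.787 ms
Then RT(8) = 142.787 + 128.213 × log₂ 8 = 142.787 + 128.213 × 3 ≈ 527.427 ms.

527.4 ms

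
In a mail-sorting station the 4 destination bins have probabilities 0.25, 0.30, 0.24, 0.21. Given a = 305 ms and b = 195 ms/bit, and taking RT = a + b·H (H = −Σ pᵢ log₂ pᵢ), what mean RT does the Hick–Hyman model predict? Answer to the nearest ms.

H = 0.25·log₂(1/0.25) + 0.30·log₂(1/0.30) + 0.24·log₂(1/0.24) + 0.21·log₂(1/0.21) = 1.9880 bits.
RT = 305 + 195 × 1.9880 = 692.67 ms.

693 ms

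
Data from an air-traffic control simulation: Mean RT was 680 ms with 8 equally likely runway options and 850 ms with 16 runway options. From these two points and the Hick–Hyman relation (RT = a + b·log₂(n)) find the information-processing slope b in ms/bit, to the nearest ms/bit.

170 ms/bit

b = (RT₂ − RT₁)/(log₂ n₂ − log₂ n₁) = (850 − 680)/(4 − 3) = 170 ms/bit.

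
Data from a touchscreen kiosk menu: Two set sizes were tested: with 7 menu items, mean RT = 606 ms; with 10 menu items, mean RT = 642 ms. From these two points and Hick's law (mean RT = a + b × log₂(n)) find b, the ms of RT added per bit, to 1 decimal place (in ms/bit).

Slope: b = (642 − 606) / (log₂ 10 − log₂ 7) = 36/0.5146 = 69.961 ms/bit.

70.0 ms/bit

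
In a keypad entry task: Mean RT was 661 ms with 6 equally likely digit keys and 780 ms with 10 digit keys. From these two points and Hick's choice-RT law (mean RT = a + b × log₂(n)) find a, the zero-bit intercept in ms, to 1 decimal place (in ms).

Slope: b = (780 − 661) / (log₂ 10 − log₂ 6) = 119/0.7370 = 161.473 ms/bit.
Intercept: a = 661 − 161.473·log₂(6) = 243.599 ms.

243.6 ms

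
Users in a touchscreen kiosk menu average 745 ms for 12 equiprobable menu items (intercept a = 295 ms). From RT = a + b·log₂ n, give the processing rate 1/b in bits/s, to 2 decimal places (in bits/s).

b = (745 − 295)/log₂ 12 = 450/3.5850 = 125.524 ms per bit = 0.12552 s/bit; the reciprocal is 7.967 bits/s.

7.97 bits/s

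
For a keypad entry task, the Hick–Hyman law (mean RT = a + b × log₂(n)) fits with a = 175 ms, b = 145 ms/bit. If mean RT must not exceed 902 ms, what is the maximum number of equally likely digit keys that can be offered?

32

Information budget: (902 − 175)/145 = 5.0138 bits, so n ≤ 2^5.0138 = 32.307 → at most 32.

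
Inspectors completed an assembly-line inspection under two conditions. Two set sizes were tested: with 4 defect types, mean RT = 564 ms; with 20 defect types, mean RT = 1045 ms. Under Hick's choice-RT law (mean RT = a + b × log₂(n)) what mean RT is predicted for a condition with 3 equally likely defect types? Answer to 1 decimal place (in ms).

Solve the two-equation system in a and b:
  b = (1045 − 564) / (log₂ 20 − log₂ 4) = 481 / (4.3219 − 2) = 207.155 ms/bit
  a = 564 − 207.155 × 2 = 149.689 ms
Then RT(3) = 149.689 + 207.155 × log₂ 3 = 149.689 + 207.155 × 1.5850 ≈ 478.023 ms.

478.0 ms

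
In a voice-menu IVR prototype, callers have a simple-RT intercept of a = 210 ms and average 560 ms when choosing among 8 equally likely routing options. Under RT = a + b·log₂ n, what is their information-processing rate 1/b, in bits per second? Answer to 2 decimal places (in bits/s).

Choice component = 560 − 210 = 350 ms over log₂(8) = 3 bits.
b = 350 / 3 = 116.667 ms/bit, so 1/b = 8.571 bits/s.

8.57 bits/s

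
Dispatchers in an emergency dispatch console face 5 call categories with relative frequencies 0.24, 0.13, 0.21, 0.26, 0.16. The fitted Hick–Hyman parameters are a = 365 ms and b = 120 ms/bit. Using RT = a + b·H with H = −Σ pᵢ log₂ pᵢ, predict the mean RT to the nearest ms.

Entropy contributions −pᵢ log₂ pᵢ: 0.4941, 0.3826, 0.4728, 0.5053, 0.4230; sum H = 2.2779 bits.
RT = a + bH = 365 + 120·2.2779 = 638.35 ms.

638 ms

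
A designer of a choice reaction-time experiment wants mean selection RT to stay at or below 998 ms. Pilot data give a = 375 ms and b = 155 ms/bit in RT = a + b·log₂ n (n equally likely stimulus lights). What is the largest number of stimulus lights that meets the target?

16

Set 375 + 155·log₂ n ≤ 998 → log₂ n ≤ (998 − 375)/155 = 4.0194.
So n ≤ 2^4.0194 = 16.216; the largest integer n is 16.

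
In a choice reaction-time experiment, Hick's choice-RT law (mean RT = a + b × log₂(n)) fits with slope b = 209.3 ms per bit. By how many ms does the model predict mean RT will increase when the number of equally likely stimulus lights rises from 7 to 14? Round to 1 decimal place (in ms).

ΔRT = (a + b log₂ n₂) − (a + b log₂ n₁) = b·(log₂ n₂ − log₂ n₁).
log₂(14) − log₂(7) = log₂(14/7) = log₂(2) = 1.
ΔRT = 209.3 × 1.0000 = 209.300 ms.

209.3 ms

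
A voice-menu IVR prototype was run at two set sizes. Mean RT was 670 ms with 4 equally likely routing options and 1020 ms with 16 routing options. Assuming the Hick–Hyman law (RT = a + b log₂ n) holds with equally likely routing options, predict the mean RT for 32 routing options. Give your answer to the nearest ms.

Solve the two-equation system in a and b:
  b = (1020 − 670) / (log₂ 16 − log₂ 4) = 350 / (4 − 2) = 175 ms/bit
  a = 670 − 175 × 2 = 320 ms
Then RT(32) = 320 + 175 × log₂ 32 = 320 + 175 × 5 ≈ 1195.000 ms.

1195 ms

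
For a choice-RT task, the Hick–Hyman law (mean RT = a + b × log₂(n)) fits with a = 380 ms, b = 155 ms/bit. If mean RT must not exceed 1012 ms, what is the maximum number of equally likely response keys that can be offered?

155·log₂ n ≤ 1012 − 380 = 632, giving log₂ n ≤ 4.0774 and n ≤ 16.882. The largest whole number is 16.

16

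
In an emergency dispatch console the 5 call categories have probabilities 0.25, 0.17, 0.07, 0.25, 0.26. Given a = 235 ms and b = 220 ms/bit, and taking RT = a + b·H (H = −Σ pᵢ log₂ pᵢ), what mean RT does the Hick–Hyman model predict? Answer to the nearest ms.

721 ms

Entropy contributions −pᵢ log₂ pᵢ: 0.5000, 0.4346, 0.2686, 0.5000, 0.5053; sum H = 2.2084 bits.
RT = a + bH = 235 + 220·2.2084 = 720.85 ms.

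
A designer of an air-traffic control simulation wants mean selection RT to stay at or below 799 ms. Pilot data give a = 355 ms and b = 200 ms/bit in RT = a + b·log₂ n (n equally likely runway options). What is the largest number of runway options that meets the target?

4

Information budget: (799 − 355)/200 = 2.2200 bits, so n ≤ 2^2.2200 = 4.659 → at most 4.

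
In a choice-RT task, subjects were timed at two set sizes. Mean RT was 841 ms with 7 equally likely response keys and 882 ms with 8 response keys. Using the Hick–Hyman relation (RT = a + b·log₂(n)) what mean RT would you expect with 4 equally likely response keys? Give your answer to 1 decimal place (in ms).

With log₂ n on the abscissa the relation is linear; from the two conditions:
  b = (882 − 841) / (log₂ 8 − log₂ 7) = 41 / (3 − 2.8074) = 212.827 ms/bit
  a = 841 − 212.827 × 2.8074 = 243.520 ms
Then RT(4) = 243.520 + 212.827 × log₂ 4 = 243.520 + 212.827 × 2 ≈ 669.173 ms.

669.2 ms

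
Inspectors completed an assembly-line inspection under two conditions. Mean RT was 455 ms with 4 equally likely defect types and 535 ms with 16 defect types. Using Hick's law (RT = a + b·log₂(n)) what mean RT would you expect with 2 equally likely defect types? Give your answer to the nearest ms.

Solve the two-equation system in a and b:
  b = (535 − 455) / (log₂ 16 − log₂ 4) = 80 / (4 − 2) = 40 ms/bit
  a = 455 − 40 × 2 = 375 ms
Then RT(2) = 375 + 40 × log₂ 2 = 375 + 40 × 1 ≈ 415.000 ms.

415 ms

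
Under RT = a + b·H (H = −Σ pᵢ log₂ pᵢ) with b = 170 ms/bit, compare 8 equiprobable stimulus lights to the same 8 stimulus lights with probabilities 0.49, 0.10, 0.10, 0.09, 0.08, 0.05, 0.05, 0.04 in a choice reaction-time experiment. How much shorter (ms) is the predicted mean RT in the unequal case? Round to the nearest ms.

104 ms

The RT saving is b·ΔH. Equiprobable H₀ = log₂(8) = 3.0000 bits; with the given probabilities H = 2.3908 bits.
b·(H₀ − H) = 170 × (3.0000 − 2.3908) = 103.57 ms.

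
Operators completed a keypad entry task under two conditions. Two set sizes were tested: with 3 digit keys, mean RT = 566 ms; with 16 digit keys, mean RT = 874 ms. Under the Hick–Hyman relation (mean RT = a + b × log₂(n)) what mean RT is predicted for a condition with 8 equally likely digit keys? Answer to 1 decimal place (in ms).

746.5 ms

Solve the two-equation system in a and b:
  b = (874 − 566) / (log₂ 16 − log₂ 3) = 308 / (4 − 1.5850) = 127.534 ms/bit
  a = 566 − 127.534 × 1.5850 = 363.863 ms
Then RT(8) = 363.863 + 127.534 × log₂ 8 = 363.863 + 127.534 × 3 ≈ 746.466 ms.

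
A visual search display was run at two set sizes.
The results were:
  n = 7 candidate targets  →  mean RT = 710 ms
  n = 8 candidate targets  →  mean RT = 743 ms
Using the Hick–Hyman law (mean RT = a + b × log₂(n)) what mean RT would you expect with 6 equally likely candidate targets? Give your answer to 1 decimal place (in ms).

With log₂ n on the abscissa the relation is linear; from the two conditions:
  b = (743 − 710) / (log₂ 8 − log₂ 7) = 33 / (3 − 2.8074) = 171.299 ms/bit
  a = 710 − 171.299 × 2.8074 = 229.102 ms
Then RT(6) = 229.102 + 171.299 × log₂ 6 = 229.102 + 171.299 × 2.5850 ≈ 671.904 ms.

671.9 ms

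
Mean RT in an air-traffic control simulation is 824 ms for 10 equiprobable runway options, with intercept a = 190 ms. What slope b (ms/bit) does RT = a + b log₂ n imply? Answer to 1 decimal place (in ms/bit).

log₂(10) = 3.3219 bits.
b = (RT − a)/log₂ n = (824 − 190) / 3.3219 = 190.853 ms/bit.

190.9 ms/bit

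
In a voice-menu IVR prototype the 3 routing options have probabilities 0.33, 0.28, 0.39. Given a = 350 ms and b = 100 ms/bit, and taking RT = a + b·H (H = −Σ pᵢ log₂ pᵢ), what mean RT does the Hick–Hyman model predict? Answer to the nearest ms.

Entropy contributions −pᵢ log₂ pᵢ: 0.5278, 0.5142, 0.5298; sum H = 1.5718 bits.
RT = a + bH = 350 + 100·1.5718 = 507.18 ms.

507 ms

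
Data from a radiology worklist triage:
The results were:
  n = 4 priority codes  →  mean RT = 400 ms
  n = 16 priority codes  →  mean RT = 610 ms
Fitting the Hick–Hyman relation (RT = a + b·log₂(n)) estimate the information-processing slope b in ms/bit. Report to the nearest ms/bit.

b = (RT₂ − RT₁)/(log₂ n₂ − log₂ n₁) = (610 − 400)/(4 − 2) = 105 ms/bit.

105 ms/bit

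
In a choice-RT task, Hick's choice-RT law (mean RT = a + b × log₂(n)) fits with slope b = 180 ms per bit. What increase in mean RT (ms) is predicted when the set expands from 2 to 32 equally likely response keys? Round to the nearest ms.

720 ms

The intercept a cancels: ΔRT = b·(log₂ n₂ − log₂ n₁) = b·log₂(n₂/n₁).
log₂(32) − log₂(2) = log₂(32/2) = log₂(16) = 4.
ΔRT = 180 × 4.0000 = 720.000 ms.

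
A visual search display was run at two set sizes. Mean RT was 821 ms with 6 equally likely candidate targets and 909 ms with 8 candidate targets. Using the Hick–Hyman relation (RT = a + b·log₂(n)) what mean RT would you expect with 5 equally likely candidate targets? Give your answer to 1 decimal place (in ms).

RT is linear in log₂ n, so two points fix the line:
  b = (909 − 821) / (log₂ 8 − log₂ 6) = 88 / (3 − 2.5850) = 212.029 ms/bit
  a = 821 − 212.029 × 2.5850 = 272.913 ms
Then RT(5) = 272.913 + 212.029 × log₂ 5 = 272.913 + 212.029 × 2.3219 ≈ 765.229 ms.

765.2 ms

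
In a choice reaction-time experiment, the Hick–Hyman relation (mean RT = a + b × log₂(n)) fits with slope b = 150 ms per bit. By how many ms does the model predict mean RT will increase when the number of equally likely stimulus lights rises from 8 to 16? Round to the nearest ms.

150 ms

ΔRT = (a + b log₂ n₂) − (a + b log₂ n₁) = b·(log₂ n₂ − log₂ n₁).
log₂(16) − log₂(8) = log₂(16/8) = log₂(2) = 1.
ΔRT = 150 × 1.0000 = 150.000 ms.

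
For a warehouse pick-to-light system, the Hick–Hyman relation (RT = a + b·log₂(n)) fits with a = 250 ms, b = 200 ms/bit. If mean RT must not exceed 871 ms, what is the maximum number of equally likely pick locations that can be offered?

8

Set 250 + 200·log₂ n ≤ 871 → log₂ n ≤ (871 − 250)/200 = 3.1050.
So n ≤ 2^3.1050 = 8.604; the largest integer n is 8.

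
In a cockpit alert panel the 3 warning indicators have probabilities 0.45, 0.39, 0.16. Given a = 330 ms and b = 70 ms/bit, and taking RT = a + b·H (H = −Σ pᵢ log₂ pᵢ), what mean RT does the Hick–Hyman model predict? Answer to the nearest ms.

Entropy contributions −pᵢ log₂ pᵢ: 0.5184, 0.5298, 0.4230; sum H = 1.4712 bits.
RT = a + bH = 330 + 70·1.4712 = 432.99 ms.

433 ms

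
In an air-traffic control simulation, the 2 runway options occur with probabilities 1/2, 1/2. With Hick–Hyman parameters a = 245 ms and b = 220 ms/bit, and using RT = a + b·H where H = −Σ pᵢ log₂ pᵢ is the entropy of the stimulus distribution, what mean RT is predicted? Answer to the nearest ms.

Each term −pᵢ log₂ pᵢ: 0.5·1 + 0.5·1; summed, H = 1.000 bits.
Mean RT = a + bH = 245 + 220·1.000 = 465.00 ms.

465 ms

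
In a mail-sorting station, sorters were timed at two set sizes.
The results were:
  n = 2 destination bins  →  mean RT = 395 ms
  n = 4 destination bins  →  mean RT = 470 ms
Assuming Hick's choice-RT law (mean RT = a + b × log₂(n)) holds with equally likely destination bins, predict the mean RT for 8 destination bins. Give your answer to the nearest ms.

Fit slope and intercept:
  b = (470 − 395) / (log₂ 4 − log₂ 2) = 75 / (2 − 1) = 75 ms/bit
  a = 395 − 75 × 1 = 320 ms
Then RT(8) = 320 + 75 × log₂ 8 = 320 + 75 × 3 ≈ 545.000 ms.

545 ms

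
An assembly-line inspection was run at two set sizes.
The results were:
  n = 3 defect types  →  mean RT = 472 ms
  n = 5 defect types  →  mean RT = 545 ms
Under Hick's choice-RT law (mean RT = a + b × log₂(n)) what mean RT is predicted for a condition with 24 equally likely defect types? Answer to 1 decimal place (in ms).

Solve the two-equation system in a and b:
  b = (545 − 472) / (log₂ 5 − log₂ 3) = 73 / (2.3219 − 1.5850) = 99.055 ms/bit
  a = 472 − 99.055 × 1.5850 = 315.002 ms
Then RT(24) = 315.002 + 99.055 × log₂ 24 = 315.002 + 99.055 × 4.5850 ≈ 769.164 ms.

769.2 ms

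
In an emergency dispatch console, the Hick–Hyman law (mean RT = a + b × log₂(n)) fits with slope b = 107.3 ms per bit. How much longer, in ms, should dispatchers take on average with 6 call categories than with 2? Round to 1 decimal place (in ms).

170.1 ms

ΔRT = (a + b log₂ n₂) − (a + b log₂ n₁) = b·(log₂ n₂ − log₂ n₁).
log₂(6) − log₂(2) = 2.5850 − 1 = 1.5850.
ΔRT = 107.3 × 1.5850 = 170.066 ms.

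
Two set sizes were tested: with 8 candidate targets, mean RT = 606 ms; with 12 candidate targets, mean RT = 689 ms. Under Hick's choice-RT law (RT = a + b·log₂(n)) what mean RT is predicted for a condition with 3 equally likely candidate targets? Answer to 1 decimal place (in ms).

405.2 ms

RT is linear in log₂ n, so two points fix the line:
  b = (689 − 606) / (log₂ 12 − log₂ 8) = 83 / (3.5850 − 3) = 141.889 ms/bit
  a = 606 − 141.889 × 3 = 180.332 ms
Then RT(3) = 180.332 + 141.889 × log₂ 3 = 180.332 + 141.889 × 1.5850 ≈ 405.221 ms.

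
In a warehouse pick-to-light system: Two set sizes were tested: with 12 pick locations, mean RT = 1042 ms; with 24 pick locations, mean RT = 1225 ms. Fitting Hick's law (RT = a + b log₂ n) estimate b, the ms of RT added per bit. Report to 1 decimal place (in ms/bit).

183.0 ms/bit

b = (RT₂ − RT₁)/(log₂ n₂ − log₂ n₁) = (1225 − 1042)/(4.5850 − 3.5850) = 183.000 ms/bit.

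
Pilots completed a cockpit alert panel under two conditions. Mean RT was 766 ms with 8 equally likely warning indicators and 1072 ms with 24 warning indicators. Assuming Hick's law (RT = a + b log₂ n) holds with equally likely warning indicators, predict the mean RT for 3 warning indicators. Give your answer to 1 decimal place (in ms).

RT is linear in log₂ n, so two points fix the line:
  b = (1072 − 766) / (log₂ 24 − log₂ 8) = 306 / (4.5850 − 3) = 193.065 ms/bit
  a = 766 − 193.065 × 3 = 186.806 ms
Then RT(3) = 186.806 + 193.065 × log₂ 3 = 186.806 + 193.065 × 1.5850 ≈ 492.806 ms.

492.8 ms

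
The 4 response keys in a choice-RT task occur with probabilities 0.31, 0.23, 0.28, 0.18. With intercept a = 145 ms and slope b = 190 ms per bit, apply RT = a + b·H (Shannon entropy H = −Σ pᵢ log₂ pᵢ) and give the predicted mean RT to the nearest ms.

519 ms

Entropy contributions −pᵢ log₂ pᵢ: 0.5238, 0.4877, 0.5142, 0.4453; sum H = 1.9710 bits.
RT = a + bH = 145 + 190·1.9710 = 519.49 ms.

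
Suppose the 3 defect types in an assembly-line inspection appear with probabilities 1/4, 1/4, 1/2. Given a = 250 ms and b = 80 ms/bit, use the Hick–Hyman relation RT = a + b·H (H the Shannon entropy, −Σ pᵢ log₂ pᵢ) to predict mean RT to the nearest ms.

Each term −pᵢ log₂ pᵢ: 0.25·2 + 0.25·2 + 0.5·1; summed, H = 1.500 bits.
Mean RT = a + bH = 250 + 80·1.500 = 370.00 ms.

370 ms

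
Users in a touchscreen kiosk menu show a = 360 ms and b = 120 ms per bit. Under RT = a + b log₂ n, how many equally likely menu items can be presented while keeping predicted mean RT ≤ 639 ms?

5

120·log₂ n ≤ 639 − 360 = 279, giving log₂ n ≤ 2.3250 and n ≤ 5.011. The largest whole number is 5.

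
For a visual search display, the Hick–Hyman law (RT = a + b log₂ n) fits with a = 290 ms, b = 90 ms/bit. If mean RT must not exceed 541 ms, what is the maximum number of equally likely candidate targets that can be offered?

Information budget: (541 − 290)/90 = 2.7889 bits, so n ≤ 2^2.7889 = 6.911 → at most 6.

6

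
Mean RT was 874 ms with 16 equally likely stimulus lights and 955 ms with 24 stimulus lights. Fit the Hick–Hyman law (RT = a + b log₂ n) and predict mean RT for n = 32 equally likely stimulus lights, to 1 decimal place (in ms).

1012.5 ms

Fit slope and intercept:
  b = (955 − 874) / (log₂ 24 − log₂ 16) = 81 / (4.5850 − 4) = 138.470 ms/bit
  a = 874 − 138.470 × 4 = 320.118 ms
Then RT(32) = 320.118 + 138.470 × log₂ 32 = 320.118 + 138.470 × 5 ≈ 1012.470 ms.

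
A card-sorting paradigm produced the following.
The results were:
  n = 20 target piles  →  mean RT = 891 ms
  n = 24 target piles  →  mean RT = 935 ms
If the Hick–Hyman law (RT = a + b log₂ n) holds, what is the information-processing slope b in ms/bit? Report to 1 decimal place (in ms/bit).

Slope: b = (935 − 891) / (log₂ 24 − log₂ 20) = 44/0.2630 = 167.278 ms/bit.

167.3 ms/bit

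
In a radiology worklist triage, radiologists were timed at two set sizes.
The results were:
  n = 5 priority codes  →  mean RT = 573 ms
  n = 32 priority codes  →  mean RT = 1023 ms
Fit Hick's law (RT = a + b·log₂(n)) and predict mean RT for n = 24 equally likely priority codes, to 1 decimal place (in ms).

With log₂ n on the abscissa the relation is linear; from the two conditions:
  b = (1023 − 573) / (log₂ 32 − log₂ 5) = 450 / (5 − 2.3219) = 168.031 ms/bit
  a = 573 − 168.031 × 2.3219 = 182.843 ms
Then RT(24) = 182.843 + 168.031 × log₂ 24 = 182.843 + 168.031 × 4.5850 ≈ 953.261 ms.

953.3 ms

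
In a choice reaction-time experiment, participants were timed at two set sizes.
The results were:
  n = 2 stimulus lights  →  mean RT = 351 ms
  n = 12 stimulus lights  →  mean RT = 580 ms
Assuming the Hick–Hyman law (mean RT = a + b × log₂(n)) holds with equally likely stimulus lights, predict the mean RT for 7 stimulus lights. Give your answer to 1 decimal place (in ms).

511.1 ms

RT is linear in log₂ n, so two points fix the line:
  b = (580 − 351) / (log₂ 12 − log₂ 2) = 229 / (3.5850 − 1) = 88.589 ms/bit
  a = 351 − 88.589 × 1 = 262.411 ms
Then RT(7) = 262.411 + 88.589 × log₂ 7 = 262.411 + 88.589 × 2.8074 ≈ 511.112 ms.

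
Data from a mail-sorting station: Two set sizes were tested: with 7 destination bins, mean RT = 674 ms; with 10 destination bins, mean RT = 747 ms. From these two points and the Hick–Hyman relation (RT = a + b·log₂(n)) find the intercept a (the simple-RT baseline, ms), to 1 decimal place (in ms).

The slope on a log₂ axis is (747 − 674) / (3.3219 − 2.8074) = 141.865 ms/bit.
Intercept: a = 674 − 141.865·log₂(7) = 275.734 ms.

275.7 ms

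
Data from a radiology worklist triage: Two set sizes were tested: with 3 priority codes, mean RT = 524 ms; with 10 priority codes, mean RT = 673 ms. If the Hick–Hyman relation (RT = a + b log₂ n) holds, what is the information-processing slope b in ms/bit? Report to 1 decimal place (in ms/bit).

85.8 ms/bit

b = (RT₂ − RT₁)/(log₂ n₂ − log₂ n₁) = (673 − 524)/(3.3219 − 1.5850) = 85.782 ms/bit.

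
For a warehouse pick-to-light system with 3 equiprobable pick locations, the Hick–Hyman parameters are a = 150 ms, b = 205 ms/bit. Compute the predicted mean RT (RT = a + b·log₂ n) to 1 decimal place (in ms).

474.9 ms

log₂(3) = 1.5850 bits, so RT = 150 + 205 × 1.5850 ≈ 474.917 ms.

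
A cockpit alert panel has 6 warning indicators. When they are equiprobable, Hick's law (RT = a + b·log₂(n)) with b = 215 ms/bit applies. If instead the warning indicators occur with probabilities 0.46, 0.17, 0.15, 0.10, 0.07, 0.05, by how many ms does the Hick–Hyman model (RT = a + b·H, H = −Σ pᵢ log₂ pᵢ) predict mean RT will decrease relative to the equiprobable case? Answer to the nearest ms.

88 ms

Equiprobable entropy H₀ = log₂ 6 = 2.5850 bits.
Skewed entropy H = −Σ pᵢ log₂ pᵢ = 2.1773 bits.
ΔRT = b·(H₀ − H) = 215 × 0.4077 = 87.64 ms.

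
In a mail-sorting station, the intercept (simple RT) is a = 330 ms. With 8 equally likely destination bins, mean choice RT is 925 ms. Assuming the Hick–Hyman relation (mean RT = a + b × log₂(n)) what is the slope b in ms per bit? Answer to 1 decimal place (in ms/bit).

198.3 ms/bit

b = (925 − 330) / log₂(8) = 595 / 3 = 198.333 ms/bit.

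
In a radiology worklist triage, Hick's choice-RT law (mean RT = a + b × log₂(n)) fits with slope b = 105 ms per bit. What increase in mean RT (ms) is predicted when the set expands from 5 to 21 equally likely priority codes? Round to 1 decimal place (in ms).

Only the slope matters, since a is common to both: ΔRT = b·log₂(n₂/n₁).
log₂(21) − log₂(5) = 4.3923 − 2.3219 = 2.0704.
ΔRT = 105 × 2.0704 = 217.391 ms.

217.4 ms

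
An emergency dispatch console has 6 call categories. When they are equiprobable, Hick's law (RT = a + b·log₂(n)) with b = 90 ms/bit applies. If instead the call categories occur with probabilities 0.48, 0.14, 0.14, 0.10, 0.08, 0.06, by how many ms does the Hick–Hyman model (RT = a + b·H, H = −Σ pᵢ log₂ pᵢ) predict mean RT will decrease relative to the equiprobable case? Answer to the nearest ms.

Equiprobable entropy H₀ = log₂ 6 = 2.5850 bits.
Skewed entropy H = −Σ pᵢ log₂ pᵢ = 2.1697 bits.
ΔRT = b·(H₀ − H) = 90 × 0.4152 = 37.37 ms.

37 ms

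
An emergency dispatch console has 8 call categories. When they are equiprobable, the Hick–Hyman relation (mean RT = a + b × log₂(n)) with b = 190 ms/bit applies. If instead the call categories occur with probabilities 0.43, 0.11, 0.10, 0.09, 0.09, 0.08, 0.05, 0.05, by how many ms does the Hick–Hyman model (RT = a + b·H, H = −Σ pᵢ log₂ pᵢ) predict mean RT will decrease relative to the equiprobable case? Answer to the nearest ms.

85 ms

The RT saving is b·ΔH. Equiprobable H₀ = log₂(8) = 3.0000 bits; with the given probabilities H = 2.5551 bits.
b·(H₀ − H) = 190 × (3.0000 − 2.5551) = 84.54 ms.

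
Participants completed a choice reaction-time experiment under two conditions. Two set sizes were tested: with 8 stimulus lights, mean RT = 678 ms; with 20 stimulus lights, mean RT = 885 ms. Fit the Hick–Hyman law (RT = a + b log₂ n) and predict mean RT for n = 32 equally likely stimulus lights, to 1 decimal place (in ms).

Fit slope and intercept:
  b = (885 − 678) / (log₂ 20 − log₂ 8) = 207 / (4.3219 − 3) = 156.589 ms/bit
  a = 678 − 156.589 × 3 = 208.232 ms
Then RT(32) = 208.232 + 156.589 × log₂ 32 = 208.232 + 156.589 × 5 ≈ 991.179 ms.

991.2 ms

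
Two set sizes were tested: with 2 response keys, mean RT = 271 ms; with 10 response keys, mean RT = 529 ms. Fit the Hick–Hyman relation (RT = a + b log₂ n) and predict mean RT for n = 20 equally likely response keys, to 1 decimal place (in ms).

Solve the two-equation system in a and b:
  b = (529 − 271) / (log₂ 10 − log₂ 2) = 258 / (3.3219 − 1) = 111.115 ms/bit
  a = 271 − 111.115 × 1 = 159.885 ms
Then RT(20) = 159.885 + 111.115 × log₂ 20 = 159.885 + 111.115 × 4.3219 ≈ 640.115 ms.

640.1 ms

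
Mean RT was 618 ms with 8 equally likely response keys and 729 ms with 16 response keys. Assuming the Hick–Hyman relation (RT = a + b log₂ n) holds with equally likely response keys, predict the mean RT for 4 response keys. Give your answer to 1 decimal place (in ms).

With log₂ n on the abscissa the relation is linear; from the two conditions:
  b = (729 − 618) / (log₂ 16 − log₂ 8) = 111 / (4 − 3) = 111.000 ms/bit
  a = 618 − 111.000 × 3 = 285.000 ms
Then RT(4) = 285.000 + 111.000 × log₂ 4 = 285.000 + 111.000 × 2 ≈ 507.000 ms.

507.0 ms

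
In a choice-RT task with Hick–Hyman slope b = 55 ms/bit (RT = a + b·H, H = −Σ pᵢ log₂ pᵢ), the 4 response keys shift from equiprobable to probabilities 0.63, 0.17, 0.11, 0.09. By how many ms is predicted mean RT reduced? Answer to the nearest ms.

27 ms

Equiprobable entropy H₀ = log₂ 4 = 2.0000 bits.
Skewed entropy H = −Σ pᵢ log₂ pᵢ = 1.5175 bits.
ΔRT = b·(H₀ − H) = 55 × 0.4825 = 26.54 ms.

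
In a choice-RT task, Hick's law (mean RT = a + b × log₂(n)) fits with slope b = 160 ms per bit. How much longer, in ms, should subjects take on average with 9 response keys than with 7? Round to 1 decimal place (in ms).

The intercept a cancels: ΔRT = b·(log₂ n₂ − log₂ n₁) = b·log₂(n₂/n₁).
log₂(9) − log₂(7) = 3.1699 − 2.8074 = 0.3626.
ΔRT = 160 × 0.3626 = 58.011 ms.

58.0 ms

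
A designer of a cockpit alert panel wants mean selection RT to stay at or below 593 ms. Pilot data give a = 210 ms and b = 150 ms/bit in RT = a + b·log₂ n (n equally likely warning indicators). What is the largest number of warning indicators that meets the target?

Set 210 + 150·log₂ n ≤ 593 → log₂ n ≤ (593 − 210)/150 = 2.5533.
So n ≤ 2^2.5533 = 5.870; the largest integer n is 5.

5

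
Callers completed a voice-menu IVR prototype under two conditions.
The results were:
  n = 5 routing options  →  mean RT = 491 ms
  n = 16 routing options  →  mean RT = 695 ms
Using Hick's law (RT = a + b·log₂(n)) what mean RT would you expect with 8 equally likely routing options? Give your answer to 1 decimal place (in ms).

RT is linear in log₂ n, so two points fix the line:
  b = (695 − 491) / (log₂ 16 − log₂ 5) = 204 / (4 − 2.3219) = 121.568 ms/bit
  a = 491 − 121.568 × 2.3219 = 208.728 ms
Then RT(8) = 208.728 + 121.568 × log₂ 8 = 208.728 + 121.568 × 3 ≈ 573.432 ms.

573.4 ms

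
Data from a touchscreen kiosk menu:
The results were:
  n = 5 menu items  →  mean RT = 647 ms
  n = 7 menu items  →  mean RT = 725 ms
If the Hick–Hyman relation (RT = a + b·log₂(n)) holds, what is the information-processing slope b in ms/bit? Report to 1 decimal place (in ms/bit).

160.7 ms/bit

b = (RT₂ − RT₁)/(log₂ n₂ − log₂ n₁) = (725 − 647)/(2.8074 − 2.3219) = 160.683 ms/bit.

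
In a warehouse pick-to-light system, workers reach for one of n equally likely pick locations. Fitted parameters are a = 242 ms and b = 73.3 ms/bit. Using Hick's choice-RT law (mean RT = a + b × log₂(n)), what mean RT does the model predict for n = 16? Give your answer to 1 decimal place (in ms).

log₂(16) = 4 bits, so RT = 242 + 73.3 × 4 ≈ 535.200 ms.

535.2 ms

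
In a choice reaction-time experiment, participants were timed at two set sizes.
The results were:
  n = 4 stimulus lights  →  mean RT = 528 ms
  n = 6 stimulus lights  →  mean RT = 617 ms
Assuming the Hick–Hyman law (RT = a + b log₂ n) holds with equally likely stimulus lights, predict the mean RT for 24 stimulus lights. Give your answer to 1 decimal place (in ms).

Fit slope and intercept:
  b = (617 − 528) / (log₂ 6 − log₂ 4) = 89 / (2.5850 − 2) = 152.147 ms/bit
  a = 528 − 152.147 × 2 = 223.707 ms
Then RT(24) = 223.707 + 152.147 × log₂ 24 = 223.707 + 152.147 × 4.5850 ≈ 921.293 ms.

921.3 ms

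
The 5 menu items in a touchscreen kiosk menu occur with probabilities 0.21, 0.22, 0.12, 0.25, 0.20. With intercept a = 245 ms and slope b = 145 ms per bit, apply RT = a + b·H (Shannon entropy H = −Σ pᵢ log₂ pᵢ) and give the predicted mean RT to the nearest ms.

576 ms

H = 0.21·log₂(1/0.21) + 0.22·log₂(1/0.22) + 0.12·log₂(1/0.12) + 0.25·log₂(1/0.25) + 0.20·log₂(1/0.20) = 2.2848 bits.
RT = 245 + 145 × 2.2848 = 576.30 ms.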